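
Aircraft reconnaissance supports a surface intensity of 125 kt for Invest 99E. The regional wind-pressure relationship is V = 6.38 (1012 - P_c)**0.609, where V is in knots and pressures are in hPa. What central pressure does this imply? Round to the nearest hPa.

ΔP = (V / 6.38)^(1/0.609) = (125/6.38)^1.642.
125/6.38 = 19.592; 19.592^1.642 ≈ 132.33 hPa.
P_c = 1012 − 132.33 = 879.67 ≈ 880 hPa.

880 hPa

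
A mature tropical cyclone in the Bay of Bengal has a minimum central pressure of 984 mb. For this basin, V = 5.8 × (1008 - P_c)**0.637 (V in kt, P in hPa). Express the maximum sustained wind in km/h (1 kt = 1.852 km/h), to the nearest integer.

ΔP = 1008 − 984 = 24 mb.
V ≈ 5.8 × 24^0.637 = 5.8 × 7.572 ≈ 43.916 kt.
43.916 × 1.852 ≈ 81.33 km/h → 81 km/h.

81 km/h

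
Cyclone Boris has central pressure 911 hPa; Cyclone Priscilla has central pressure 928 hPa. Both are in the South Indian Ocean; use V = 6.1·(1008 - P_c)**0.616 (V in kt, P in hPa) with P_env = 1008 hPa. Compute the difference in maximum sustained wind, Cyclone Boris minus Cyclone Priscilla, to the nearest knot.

Cyclone Boris: ΔP = 97; V ≈ 6.1 × 97^0.616 ≈ 102.14 kt.
Cyclone Priscilla: ΔP = 80; V ≈ 6.1 × 80^0.616 ≈ 90.71 kt.
Difference ≈ 102.14 − 90.71 = 11.43 → 11 kt.

11 kt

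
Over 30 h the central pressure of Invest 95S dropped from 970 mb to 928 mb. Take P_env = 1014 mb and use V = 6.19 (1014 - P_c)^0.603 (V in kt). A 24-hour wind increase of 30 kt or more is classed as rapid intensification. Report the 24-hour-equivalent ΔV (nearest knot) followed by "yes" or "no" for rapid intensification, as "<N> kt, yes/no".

V₁: ΔP = 44, V ≈ 6.19 × 44^0.603 ≈ 60.63 kt.
V₂: ΔP = 86, V ≈ 6.19 × 86^0.603 ≈ 90.82 kt.
ΔV over 30 h = 30.19 kt → 24 h equivalent = 30.19 × 24/30 ≈ 24.15 kt.
24 kt < 30 kt ⇒ not rapid intensification.

24 kt, no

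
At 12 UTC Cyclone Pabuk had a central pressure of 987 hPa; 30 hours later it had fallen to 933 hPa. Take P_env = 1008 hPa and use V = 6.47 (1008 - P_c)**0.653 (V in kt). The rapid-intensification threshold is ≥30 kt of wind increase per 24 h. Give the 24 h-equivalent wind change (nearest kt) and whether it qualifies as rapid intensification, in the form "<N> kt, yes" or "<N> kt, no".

49 kt, yes

V₁: ΔP = 21, V ≈ 6.47 × 21^0.653 ≈ 47.24 kt.
V₂: ΔP = 75, V ≈ 6.47 × 75^0.653 ≈ 108.47 kt.
ΔV over 30 h = 61.23 kt → 24 h equivalent = 61.23 × 24/30 ≈ 48.98 kt.
49 kt ≥ 30 kt ⇒ rapid intensification.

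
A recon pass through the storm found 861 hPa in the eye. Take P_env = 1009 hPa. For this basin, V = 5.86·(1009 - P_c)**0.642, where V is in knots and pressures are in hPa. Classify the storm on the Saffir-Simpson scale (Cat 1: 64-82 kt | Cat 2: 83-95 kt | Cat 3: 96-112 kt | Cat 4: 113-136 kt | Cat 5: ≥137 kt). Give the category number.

5

ΔP = 1009 − 861 = 148 hPa.
V ≈ 5.86 × 148^0.642 = 5.86 × 24.73 ≈ 145 kt.
145 kt falls in the Category 5 band.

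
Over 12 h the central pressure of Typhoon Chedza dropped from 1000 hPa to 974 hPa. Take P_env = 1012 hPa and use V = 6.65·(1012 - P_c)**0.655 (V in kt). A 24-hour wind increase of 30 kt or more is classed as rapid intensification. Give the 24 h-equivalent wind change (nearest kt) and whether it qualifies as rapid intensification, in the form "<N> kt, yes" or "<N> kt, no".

V₁: ΔP = 12, V ≈ 6.65 × 12^0.655 ≈ 33.86 kt.
V₂: ΔP = 38, V ≈ 6.65 × 38^0.655 ≈ 72.04 kt.
ΔV over 12 h = 38.18 kt → 24 h equivalent = 38.18 × 24/12 ≈ 76.36 kt.
76 kt ≥ 30 kt ⇒ rapid intensification.

76 kt, yes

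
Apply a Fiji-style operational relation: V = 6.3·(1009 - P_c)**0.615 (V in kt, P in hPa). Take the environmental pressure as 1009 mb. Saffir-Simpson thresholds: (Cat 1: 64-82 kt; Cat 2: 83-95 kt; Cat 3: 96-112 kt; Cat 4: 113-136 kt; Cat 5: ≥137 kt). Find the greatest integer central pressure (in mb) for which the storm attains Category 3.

Category 3 begins at V = 96 kt.
Required ΔP = (96/6.3)^(1/0.615) = 15.238^1.626 ≈ 83.84 mb.
P_c ≤ 1009 − 83.84 = 925.16, so the highest integer P_c is 925 mb.

925 mb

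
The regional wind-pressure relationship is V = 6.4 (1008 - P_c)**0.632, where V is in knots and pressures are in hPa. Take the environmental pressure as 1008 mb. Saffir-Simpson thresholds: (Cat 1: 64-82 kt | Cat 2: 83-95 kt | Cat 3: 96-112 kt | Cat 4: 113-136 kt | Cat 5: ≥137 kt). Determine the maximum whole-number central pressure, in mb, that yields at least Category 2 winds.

950 mb

Category 2 begins at V = 83 kt.
Required ΔP = (83/6.4)^(1/0.632) = 12.969^1.582 ≈ 57.67 mb.
P_c ≤ 1008 − 57.67 = 950.33, so the highest integer P_c is 950 mb.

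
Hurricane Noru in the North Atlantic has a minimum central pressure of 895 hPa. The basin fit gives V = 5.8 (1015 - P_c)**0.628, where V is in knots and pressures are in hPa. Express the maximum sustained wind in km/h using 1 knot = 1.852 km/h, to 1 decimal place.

217.2 km/h

ΔP = 1015 − 895 = 120 hPa.
V ≈ 5.8 × 120^0.628 = 5.8 × 20.217 ≈ 117.261 kt.
117.261 × 1.852 ≈ 217.17 km/h → 217.2 km/h.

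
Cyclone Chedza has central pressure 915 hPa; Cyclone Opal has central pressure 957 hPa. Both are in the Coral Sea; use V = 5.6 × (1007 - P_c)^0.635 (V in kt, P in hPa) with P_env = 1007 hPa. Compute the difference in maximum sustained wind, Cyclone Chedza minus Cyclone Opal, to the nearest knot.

Cyclone Chedza: ΔP = 92; V ≈ 5.6 × 92^0.635 ≈ 98.90 kt.
Cyclone Opal: ΔP = 50; V ≈ 5.6 × 50^0.635 ≈ 67.15 kt.
Difference ≈ 98.90 − 67.15 = 31.75 → 32 kt.

32 kt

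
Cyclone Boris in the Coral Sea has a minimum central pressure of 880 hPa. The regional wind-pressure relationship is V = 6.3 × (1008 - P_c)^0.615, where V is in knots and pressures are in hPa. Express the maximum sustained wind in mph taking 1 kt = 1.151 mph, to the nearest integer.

ΔP = 1008 − 880 = 128 hPa.
V ≈ 6.3 × 128^0.615 = 6.3 × 19.767 ≈ 124.530 kt.
124.530 × 1.151 ≈ 143.33 mph → 143 mph.

143 mph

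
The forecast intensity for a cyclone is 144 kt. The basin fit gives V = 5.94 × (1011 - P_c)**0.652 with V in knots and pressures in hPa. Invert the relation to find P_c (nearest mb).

878 mb

ΔP = (V / 5.94)^(1/0.652) = (144/5.94)^1.534.
144/5.94 = 24.242; 24.242^1.534 ≈ 132.92 mb.
P_c = 1011 − 132.92 = 878.08 ≈ 878 mb.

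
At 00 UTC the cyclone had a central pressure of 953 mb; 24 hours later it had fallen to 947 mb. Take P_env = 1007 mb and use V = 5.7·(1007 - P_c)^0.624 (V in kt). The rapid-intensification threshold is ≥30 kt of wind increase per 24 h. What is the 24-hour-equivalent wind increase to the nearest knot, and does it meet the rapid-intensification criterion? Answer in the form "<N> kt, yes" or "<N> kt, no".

V₁: ΔP = 54, V ≈ 5.7 × 54^0.624 ≈ 68.69 kt.
V₂: ΔP = 60, V ≈ 5.7 × 60^0.624 ≈ 73.36 kt.
ΔV over 24 h = 4.67 kt → 24 h equivalent = 4.67 × 24/24 ≈ 4.67 kt.
5 kt < 30 kt ⇒ not rapid intensification.

5 kt, no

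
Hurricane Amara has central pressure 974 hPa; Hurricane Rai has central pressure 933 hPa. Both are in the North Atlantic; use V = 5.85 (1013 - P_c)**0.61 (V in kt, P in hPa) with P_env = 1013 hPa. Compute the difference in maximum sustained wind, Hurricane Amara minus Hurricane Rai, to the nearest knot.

Hurricane Amara: ΔP = 39; V ≈ 5.85 × 39^0.61 ≈ 54.66 kt.
Hurricane Rai: ΔP = 80; V ≈ 5.85 × 80^0.61 ≈ 84.73 kt.
Difference ≈ 54.66 − 84.73 = -30.07 → -30 kt.

-30 kt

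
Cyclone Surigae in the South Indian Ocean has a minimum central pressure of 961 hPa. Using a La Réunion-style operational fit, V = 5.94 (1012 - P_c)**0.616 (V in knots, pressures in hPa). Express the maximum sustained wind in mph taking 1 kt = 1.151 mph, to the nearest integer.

ΔP = 1012 − 961 = 51 hPa.
V ≈ 5.94 × 51^0.616 = 5.94 × 11.268 ≈ 66.934 kt.
66.934 × 1.151 ≈ 77.04 mph → 77 mph.

77 mph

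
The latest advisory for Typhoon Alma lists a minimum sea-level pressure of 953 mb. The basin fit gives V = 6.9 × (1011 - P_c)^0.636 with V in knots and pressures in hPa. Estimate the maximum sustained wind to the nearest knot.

91 kt

ΔP = 1011 − 953 = 58 mb.
58^0.636 ≈ 13.229.
V ≈ 6.9 × 13.229 ≈ 91.3 kt.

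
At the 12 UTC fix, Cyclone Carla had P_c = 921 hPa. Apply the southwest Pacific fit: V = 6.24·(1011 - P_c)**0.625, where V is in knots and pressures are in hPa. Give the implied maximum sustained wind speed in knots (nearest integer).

ΔP = 1011 − 921 = 90 hPa.
90^0.625 ≈ 16.650.
V ≈ 6.24 × 16.650 ≈ 103.9 kt.

104 kt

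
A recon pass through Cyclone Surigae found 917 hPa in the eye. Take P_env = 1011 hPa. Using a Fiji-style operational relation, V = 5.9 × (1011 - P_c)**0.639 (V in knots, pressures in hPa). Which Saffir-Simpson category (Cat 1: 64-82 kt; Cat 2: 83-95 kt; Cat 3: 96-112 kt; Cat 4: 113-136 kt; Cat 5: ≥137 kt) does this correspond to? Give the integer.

3

ΔP = 1011 − 917 = 94 hPa.
V ≈ 5.9 × 94^0.639 = 5.9 × 18.23 ≈ 108 kt.
108 kt falls in the Category 3 band.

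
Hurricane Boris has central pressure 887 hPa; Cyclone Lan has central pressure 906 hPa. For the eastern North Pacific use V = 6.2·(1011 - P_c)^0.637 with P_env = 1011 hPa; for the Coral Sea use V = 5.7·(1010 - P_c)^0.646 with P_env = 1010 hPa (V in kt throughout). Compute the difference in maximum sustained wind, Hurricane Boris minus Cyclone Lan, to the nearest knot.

19 kt

Hurricane Boris: ΔP = 124; V ≈ 6.2 × 124^0.637 ≈ 133.63 kt.
Cyclone Lan: ΔP = 104; V ≈ 5.7 × 104^0.646 ≈ 114.52 kt.
Difference ≈ 133.63 − 114.52 = 19.11 → 19 kt.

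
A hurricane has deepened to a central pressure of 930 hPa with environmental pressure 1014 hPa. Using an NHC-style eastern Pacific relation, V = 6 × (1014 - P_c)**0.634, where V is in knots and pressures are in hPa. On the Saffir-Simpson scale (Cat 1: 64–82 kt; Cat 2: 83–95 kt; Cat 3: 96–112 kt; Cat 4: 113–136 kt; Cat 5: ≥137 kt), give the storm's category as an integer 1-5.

3

ΔP = 1014 − 930 = 84 hPa.
V ≈ 6 × 84^0.634 = 6 × 16.60 ≈ 100 kt.
100 kt falls in the Category 3 band.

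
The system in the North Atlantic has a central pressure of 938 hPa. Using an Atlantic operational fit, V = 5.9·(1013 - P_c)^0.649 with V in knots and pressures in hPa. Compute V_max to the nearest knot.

ΔP = 1013 − 938 = 75 hPa.
75^0.649 ≈ 16.478.
V ≈ 5.9 × 16.478 ≈ 97.2 kt.

97 kt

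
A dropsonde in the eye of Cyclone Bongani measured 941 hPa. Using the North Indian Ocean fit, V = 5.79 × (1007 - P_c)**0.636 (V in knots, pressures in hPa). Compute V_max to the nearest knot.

ΔP = 1007 − 941 = 66 hPa.
66^0.636 ≈ 14.362.
V ≈ 5.79 × 14.362 ≈ 83.2 kt.

83 kt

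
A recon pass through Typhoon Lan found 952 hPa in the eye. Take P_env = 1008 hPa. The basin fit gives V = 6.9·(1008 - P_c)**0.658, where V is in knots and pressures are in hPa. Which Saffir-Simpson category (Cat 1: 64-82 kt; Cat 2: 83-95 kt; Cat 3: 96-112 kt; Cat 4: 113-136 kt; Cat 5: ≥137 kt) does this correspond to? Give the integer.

3

ΔP = 1008 − 952 = 56 hPa.
V ≈ 6.9 × 56^0.658 = 6.9 × 14.14 ≈ 98 kt.
98 kt falls in the Category 3 band.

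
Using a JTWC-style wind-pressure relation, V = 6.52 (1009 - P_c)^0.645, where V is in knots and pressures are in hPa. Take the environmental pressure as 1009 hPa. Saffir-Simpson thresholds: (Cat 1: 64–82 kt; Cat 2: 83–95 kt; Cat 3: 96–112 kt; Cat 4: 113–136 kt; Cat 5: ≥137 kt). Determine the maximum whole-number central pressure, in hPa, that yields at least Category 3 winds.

Category 3 begins at V = 96 kt.
Required ΔP = (96/6.52)^(1/0.645) = 14.724^1.550 ≈ 64.70 hPa.
P_c ≤ 1009 − 64.70 = 944.30, so the highest integer P_c is 944 hPa.

944 hPa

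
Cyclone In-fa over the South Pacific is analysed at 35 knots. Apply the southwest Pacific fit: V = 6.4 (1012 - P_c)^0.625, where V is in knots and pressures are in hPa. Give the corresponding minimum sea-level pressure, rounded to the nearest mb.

997 mb

ΔP = (V / 6.4)^(1/0.625) = (35/6.4)^1.600.
35/6.4 = 5.469; 5.469^1.600 ≈ 15.16 mb.
P_c = 1012 − 15.16 = 996.84 ≈ 997 mb.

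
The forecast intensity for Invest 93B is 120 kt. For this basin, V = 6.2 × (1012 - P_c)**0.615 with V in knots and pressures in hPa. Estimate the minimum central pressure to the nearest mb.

888 mb

ΔP = (V / 6.2)^(1/0.615) = (120/6.2)^1.626.
120/6.2 = 19.355; 19.355^1.626 ≈ 123.69 mb.
P_c = 1012 − 123.69 = 888.31 ≈ 888 mb.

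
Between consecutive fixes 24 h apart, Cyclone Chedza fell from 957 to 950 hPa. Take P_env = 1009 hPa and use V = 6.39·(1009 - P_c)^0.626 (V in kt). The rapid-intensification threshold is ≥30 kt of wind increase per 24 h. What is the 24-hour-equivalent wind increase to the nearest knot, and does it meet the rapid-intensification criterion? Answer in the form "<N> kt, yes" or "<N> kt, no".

6 kt, no

V₁: ΔP = 52, V ≈ 6.39 × 52^0.626 ≈ 75.81 kt.
V₂: ΔP = 59, V ≈ 6.39 × 59^0.626 ≈ 82.05 kt.
ΔV over 24 h = 6.24 kt → 24 h equivalent = 6.24 × 24/24 ≈ 6.24 kt.
6 kt < 30 kt ⇒ not rapid intensification.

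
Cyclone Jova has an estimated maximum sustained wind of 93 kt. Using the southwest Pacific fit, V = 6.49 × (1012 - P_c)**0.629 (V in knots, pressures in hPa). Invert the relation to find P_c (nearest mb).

943 mb

ΔP = (V / 6.49)^(1/0.629) = (93/6.49)^1.590.
93/6.49 = 14.330; 14.330^1.590 ≈ 68.90 mb.
P_c = 1012 − 68.90 = 943.10 ≈ 943 mb.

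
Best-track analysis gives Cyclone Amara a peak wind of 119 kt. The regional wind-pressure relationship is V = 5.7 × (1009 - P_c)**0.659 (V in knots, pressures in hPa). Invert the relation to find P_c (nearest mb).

ΔP = (V / 5.7)^(1/0.659) = (119/5.7)^1.517.
119/5.7 = 20.877; 20.877^1.517 ≈ 100.59 mb.
P_c = 1009 − 100.59 = 908.41 ≈ 908 mb.

908 mb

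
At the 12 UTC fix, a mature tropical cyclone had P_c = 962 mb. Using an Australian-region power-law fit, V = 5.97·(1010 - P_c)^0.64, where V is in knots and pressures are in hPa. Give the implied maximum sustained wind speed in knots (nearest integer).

71 kt

ΔP = 1010 − 962 = 48 mb.
48^0.64 ≈ 11.912.
V ≈ 5.97 × 11.912 ≈ 71.1 kt.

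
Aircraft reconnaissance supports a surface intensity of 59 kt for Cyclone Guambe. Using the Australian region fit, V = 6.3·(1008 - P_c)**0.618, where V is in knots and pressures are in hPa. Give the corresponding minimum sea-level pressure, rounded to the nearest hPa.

971 hPa

ΔP = (V / 6.3)^(1/0.618) = (59/6.3)^1.618.
59/6.3 = 9.365; 9.365^1.618 ≈ 37.33 hPa.
P_c = 1008 − 37.33 = 970.67 ≈ 971 hPa.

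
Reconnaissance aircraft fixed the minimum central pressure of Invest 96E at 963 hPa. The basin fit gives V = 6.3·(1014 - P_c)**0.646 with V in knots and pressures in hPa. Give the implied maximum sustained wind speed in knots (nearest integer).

ΔP = 1014 − 963 = 51 hPa.
51^0.646 ≈ 12.679.
V ≈ 6.3 × 12.679 ≈ 79.9 kt.

80 kt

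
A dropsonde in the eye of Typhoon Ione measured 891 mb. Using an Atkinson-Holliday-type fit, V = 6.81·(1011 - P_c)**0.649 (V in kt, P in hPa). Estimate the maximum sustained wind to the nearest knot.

ΔP = 1011 − 891 = 120 mb.
120^0.649 ≈ 22.356.
V ≈ 6.81 × 22.356 ≈ 152.2 kt.

152 kt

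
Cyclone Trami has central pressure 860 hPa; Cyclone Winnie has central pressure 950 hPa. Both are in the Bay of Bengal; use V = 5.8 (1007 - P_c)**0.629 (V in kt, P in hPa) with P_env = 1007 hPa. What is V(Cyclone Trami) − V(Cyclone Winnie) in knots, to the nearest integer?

Cyclone Trami: ΔP = 147; V ≈ 5.8 × 147^0.629 ≈ 133.87 kt.
Cyclone Winnie: ΔP = 57; V ≈ 5.8 × 57^0.629 ≈ 73.77 kt.
Difference ≈ 133.87 − 73.77 = 60.10 → 60 kt.

60 kt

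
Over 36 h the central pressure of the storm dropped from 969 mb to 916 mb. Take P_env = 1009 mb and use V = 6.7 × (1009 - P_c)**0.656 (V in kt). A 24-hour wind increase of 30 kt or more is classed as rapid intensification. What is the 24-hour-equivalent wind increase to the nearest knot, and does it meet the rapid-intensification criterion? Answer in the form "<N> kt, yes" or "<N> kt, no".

V₁: ΔP = 40, V ≈ 6.7 × 40^0.656 ≈ 75.34 kt.
V₂: ΔP = 93, V ≈ 6.7 × 93^0.656 ≈ 131.04 kt.
ΔV over 36 h = 55.70 kt → 24 h equivalent = 55.70 × 24/36 ≈ 37.13 kt.
37 kt ≥ 30 kt ⇒ rapid intensification.

37 kt, yes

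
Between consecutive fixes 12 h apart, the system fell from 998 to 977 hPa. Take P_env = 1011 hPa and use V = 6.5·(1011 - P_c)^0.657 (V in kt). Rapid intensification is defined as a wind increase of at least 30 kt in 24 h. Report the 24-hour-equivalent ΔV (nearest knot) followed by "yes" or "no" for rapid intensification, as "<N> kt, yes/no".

62 kt, yes

V₁: ΔP = 13, V ≈ 6.5 × 13^0.657 ≈ 35.06 kt.
V₂: ΔP = 34, V ≈ 6.5 × 34^0.657 ≈ 65.93 kt.
ΔV over 12 h = 30.87 kt → 24 h equivalent = 30.87 × 24/12 ≈ 61.74 kt.
62 kt ≥ 30 kt ⇒ rapid intensification.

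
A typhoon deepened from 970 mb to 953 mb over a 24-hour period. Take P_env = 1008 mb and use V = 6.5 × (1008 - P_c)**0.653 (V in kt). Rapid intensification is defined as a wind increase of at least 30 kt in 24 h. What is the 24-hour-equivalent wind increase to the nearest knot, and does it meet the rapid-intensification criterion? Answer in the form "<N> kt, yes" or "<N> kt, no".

19 kt, no

V₁: ΔP = 38, V ≈ 6.5 × 38^0.653 ≈ 69.91 kt.
V₂: ΔP = 55, V ≈ 6.5 × 55^0.653 ≈ 89.00 kt.
ΔV over 24 h = 19.09 kt → 24 h equivalent = 19.09 × 24/24 ≈ 19.09 kt.
19 kt < 30 kt ⇒ not rapid intensification.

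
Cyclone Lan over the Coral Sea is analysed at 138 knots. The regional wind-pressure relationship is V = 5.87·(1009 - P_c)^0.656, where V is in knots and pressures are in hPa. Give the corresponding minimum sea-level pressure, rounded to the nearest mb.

886 mb

ΔP = (V / 5.87)^(1/0.656) = (138/5.87)^1.524.
138/5.87 = 23.509; 23.509^1.524 ≈ 123.11 mb.
P_c = 1009 − 123.11 = 885.89 ≈ 886 mb.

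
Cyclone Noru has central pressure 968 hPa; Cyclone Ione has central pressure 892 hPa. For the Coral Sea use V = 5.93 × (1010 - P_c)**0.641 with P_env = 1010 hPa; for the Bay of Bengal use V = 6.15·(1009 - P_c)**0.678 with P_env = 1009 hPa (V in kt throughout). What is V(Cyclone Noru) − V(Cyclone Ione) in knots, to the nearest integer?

-90 kt

Cyclone Noru: ΔP = 42; V ≈ 5.93 × 42^0.641 ≈ 65.10 kt.
Cyclone Ione: ΔP = 117; V ≈ 6.15 × 117^0.678 ≈ 155.28 kt.
Difference ≈ 65.10 − 155.28 = -90.18 → -90 kt.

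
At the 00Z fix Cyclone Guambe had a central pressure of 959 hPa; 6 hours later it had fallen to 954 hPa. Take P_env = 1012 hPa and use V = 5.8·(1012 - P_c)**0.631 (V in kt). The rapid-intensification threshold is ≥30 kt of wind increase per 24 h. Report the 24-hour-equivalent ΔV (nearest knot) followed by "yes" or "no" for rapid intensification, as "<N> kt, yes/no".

V₁: ΔP = 53, V ≈ 5.8 × 53^0.631 ≈ 71.03 kt.
V₂: ΔP = 58, V ≈ 5.8 × 58^0.631 ≈ 75.19 kt.
ΔV over 6 h = 4.16 kt → 24 h equivalent = 4.16 × 24/6 ≈ 16.64 kt.
17 kt < 30 kt ⇒ not rapid intensification.

17 kt, no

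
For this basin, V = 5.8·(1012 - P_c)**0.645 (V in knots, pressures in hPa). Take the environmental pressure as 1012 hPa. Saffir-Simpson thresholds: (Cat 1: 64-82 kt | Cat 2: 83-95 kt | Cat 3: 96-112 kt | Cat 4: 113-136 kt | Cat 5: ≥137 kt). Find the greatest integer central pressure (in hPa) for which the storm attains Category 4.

912 hPa

Category 4 begins at V = 113 kt.
Required ΔP = (113/5.8)^(1/0.645) = 19.483^1.550 ≈ 99.88 hPa.
P_c ≤ 1012 − 99.88 = 912.12, so the highest integer P_c is 912 hPa.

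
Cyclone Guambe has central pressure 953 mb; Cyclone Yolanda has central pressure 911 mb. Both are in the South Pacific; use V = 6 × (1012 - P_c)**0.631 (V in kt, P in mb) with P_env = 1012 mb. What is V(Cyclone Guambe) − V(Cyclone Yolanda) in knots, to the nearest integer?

Cyclone Guambe: ΔP = 59; V ≈ 6 × 59^0.631 ≈ 78.62 kt.
Cyclone Yolanda: ΔP = 101; V ≈ 6 × 101^0.631 ≈ 110.38 kt.
Difference ≈ 78.62 − 110.38 = -31.76 → -32 kt.

-32 kt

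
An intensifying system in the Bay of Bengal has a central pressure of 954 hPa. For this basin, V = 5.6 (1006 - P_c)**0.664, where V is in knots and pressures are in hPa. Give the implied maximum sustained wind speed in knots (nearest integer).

77 kt

ΔP = 1006 − 954 = 52 hPa.
52^0.664 ≈ 13.786.
V ≈ 5.6 × 13.786 ≈ 77.2 kt.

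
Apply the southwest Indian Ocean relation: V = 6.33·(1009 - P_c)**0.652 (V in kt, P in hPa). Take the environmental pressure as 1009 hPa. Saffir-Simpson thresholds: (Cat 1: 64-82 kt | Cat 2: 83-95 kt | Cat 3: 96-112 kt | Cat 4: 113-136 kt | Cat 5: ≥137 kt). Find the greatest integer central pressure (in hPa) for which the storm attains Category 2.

Category 2 begins at V = 83 kt.
Required ΔP = (83/6.33)^(1/0.652) = 13.112^1.534 ≈ 51.79 hPa.
P_c ≤ 1009 − 51.79 = 957.21, so the highest integer P_c is 957 hPa.

957 hPa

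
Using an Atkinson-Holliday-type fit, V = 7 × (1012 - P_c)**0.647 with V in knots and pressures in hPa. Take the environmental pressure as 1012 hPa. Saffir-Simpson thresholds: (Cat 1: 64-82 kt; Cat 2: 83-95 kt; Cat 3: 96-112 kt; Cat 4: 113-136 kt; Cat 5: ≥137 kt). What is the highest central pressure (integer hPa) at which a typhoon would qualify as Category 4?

Category 4 begins at V = 113 kt.
Required ΔP = (113/7)^(1/0.647) = 16.143^1.546 ≈ 73.63 hPa.
P_c ≤ 1012 − 73.63 = 938.37, so the highest integer P_c is 938 hPa.

938 hPa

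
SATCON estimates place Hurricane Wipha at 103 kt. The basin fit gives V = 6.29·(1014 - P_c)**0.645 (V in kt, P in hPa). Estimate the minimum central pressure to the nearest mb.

ΔP = (V / 6.29)^(1/0.645) = (103/6.29)^1.550.
103/6.29 = 16.375; 16.375^1.550 ≈ 76.29 mb.
P_c = 1014 − 76.29 = 937.71 ≈ 938 mb.

938 mb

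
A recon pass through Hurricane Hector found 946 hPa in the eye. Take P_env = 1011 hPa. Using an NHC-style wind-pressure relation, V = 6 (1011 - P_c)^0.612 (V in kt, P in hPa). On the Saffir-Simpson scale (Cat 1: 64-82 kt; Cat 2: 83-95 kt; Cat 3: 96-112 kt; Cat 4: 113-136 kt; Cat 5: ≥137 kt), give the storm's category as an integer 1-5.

ΔP = 1011 − 946 = 65 hPa.
V ≈ 6 × 65^0.612 = 6 × 12.87 ≈ 77 kt.
77 kt falls in the Category 1 band.

1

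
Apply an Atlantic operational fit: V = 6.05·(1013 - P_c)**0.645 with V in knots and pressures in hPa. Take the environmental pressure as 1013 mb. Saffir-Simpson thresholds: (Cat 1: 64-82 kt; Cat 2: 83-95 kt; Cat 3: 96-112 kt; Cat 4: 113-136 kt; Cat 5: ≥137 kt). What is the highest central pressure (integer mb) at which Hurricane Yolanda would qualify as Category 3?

Category 3 begins at V = 96 kt.
Required ΔP = (96/6.05)^(1/0.645) = 15.868^1.550 ≈ 72.65 mb.
P_c ≤ 1013 − 72.65 = 940.35, so the highest integer P_c is 940 mb.

940 mb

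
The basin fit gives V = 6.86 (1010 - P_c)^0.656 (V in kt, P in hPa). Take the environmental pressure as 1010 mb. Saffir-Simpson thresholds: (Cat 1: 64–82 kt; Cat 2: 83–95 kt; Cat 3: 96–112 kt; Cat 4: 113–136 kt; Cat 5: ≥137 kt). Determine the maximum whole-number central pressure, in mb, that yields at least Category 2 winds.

965 mb

Category 2 begins at V = 83 kt.
Required ΔP = (83/6.86)^(1/0.656) = 12.099^1.524 ≈ 44.72 mb.
P_c ≤ 1010 − 44.72 = 965.28, so the highest integer P_c is 965 mb.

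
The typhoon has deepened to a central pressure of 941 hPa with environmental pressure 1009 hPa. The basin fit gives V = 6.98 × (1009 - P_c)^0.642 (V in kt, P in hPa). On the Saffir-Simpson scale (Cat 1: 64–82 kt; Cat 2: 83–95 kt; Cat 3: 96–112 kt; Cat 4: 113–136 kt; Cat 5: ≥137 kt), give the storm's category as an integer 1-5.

ΔP = 1009 − 941 = 68 hPa.
V ≈ 6.98 × 68^0.642 = 6.98 × 15.01 ≈ 105 kt.
105 kt falls in the Category 3 band.

3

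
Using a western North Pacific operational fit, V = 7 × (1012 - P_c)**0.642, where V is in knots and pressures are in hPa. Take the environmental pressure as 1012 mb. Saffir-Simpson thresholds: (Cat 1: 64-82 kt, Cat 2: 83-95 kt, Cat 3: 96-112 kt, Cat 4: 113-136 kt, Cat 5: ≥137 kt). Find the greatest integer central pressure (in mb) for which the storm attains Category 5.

Category 5 begins at V = 137 kt.
Required ΔP = (137/7)^(1/0.642) = 19.571^1.558 ≈ 102.77 mb.
P_c ≤ 1012 − 102.77 = 909.23, so the highest integer P_c is 909 mb.

909 mb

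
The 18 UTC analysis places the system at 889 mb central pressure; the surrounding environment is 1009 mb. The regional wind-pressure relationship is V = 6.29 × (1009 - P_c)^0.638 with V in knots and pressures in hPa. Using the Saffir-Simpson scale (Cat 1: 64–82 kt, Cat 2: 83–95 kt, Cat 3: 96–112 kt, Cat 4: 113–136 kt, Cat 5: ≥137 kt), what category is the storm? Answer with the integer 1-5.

4

ΔP = 1009 − 889 = 120 mb.
V ≈ 6.29 × 120^0.638 = 6.29 × 21.21 ≈ 133 kt.
133 kt falls in the Category 4 band.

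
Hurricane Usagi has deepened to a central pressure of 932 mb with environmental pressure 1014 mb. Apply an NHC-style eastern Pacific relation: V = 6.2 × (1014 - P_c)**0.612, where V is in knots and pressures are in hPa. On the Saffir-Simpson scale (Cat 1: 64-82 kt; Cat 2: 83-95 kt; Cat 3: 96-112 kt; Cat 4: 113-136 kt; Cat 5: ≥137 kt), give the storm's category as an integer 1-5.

2

ΔP = 1014 − 932 = 82 mb.
V ≈ 6.2 × 82^0.612 = 6.2 × 14.83 ≈ 92 kt.
92 kt falls in the Category 2 band.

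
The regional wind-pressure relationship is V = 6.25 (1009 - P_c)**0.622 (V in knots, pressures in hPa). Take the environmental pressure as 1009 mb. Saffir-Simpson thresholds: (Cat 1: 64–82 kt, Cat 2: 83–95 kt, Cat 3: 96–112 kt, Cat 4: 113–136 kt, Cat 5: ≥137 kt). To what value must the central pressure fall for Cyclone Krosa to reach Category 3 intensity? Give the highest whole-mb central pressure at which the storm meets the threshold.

Category 3 begins at V = 96 kt.
Required ΔP = (96/6.25)^(1/0.622) = 15.360^1.608 ≈ 80.79 mb.
P_c ≤ 1009 − 80.79 = 928.21, so the highest integer P_c is 928 mb.

928 mb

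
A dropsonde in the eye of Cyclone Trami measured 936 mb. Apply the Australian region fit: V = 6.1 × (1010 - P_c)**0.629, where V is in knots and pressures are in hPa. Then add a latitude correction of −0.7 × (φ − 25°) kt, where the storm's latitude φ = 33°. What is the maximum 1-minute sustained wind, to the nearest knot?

86 kt

ΔP = 1010 − 936 = 74 mb.
74^0.629 ≈ 14.988.
V ≈ 6.1 × 14.988 ≈ 91.4 kt.
Latitude correction: −0.7 × (33 − 25) = -5.6 kt.
Corrected V ≈ 85.8 kt → 86 kt.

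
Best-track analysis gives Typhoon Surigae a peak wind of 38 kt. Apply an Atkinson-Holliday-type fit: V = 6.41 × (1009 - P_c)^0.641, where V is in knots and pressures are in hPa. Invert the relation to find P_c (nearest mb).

ΔP = (V / 6.41)^(1/0.641) = (38/6.41)^1.560.
38/6.41 = 5.928; 5.928^1.560 ≈ 16.06 mb.
P_c = 1009 − 16.06 = 992.94 ≈ 993 mb.

993 mb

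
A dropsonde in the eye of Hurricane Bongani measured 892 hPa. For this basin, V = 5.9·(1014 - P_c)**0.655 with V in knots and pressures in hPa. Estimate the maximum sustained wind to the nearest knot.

ΔP = 1014 − 892 = 122 hPa.
122^0.655 ≈ 23.258.
V ≈ 5.9 × 23.258 ≈ 137.2 kt.

137 kt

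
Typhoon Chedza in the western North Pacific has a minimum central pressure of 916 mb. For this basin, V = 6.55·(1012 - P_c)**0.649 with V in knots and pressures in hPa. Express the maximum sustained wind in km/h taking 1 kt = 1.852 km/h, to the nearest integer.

ΔP = 1012 − 916 = 96 mb.
V ≈ 6.55 × 96^0.649 = 6.55 × 19.342 ≈ 126.688 kt.
126.688 × 1.852 ≈ 234.63 km/h → 235 km/h.

235 km/h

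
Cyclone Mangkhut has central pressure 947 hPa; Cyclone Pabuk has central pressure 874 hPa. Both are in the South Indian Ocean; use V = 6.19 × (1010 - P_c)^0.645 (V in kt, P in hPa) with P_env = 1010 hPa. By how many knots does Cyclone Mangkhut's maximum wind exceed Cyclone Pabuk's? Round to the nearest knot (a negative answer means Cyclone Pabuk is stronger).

-58 kt

Cyclone Mangkhut: ΔP = 63; V ≈ 6.19 × 63^0.645 ≈ 89.59 kt.
Cyclone Pabuk: ΔP = 136; V ≈ 6.19 × 136^0.645 ≈ 147.17 kt.
Difference ≈ 89.59 − 147.17 = -57.58 → -58 kt.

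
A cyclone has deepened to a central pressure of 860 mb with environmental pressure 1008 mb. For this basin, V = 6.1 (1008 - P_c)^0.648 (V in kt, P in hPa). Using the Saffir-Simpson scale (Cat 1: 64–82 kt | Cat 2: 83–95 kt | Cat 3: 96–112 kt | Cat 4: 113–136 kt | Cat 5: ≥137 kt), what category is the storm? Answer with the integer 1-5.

5

ΔP = 1008 − 860 = 148 mb.
V ≈ 6.1 × 148^0.648 = 6.1 × 25.49 ≈ 155 kt.
155 kt falls in the Category 5 band.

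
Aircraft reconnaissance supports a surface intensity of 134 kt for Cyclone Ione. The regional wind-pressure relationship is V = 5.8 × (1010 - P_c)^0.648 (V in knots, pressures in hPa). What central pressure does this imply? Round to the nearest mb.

ΔP = (V / 5.8)^(1/0.648) = (134/5.8)^1.543.
134/5.8 = 23.103; 23.103^1.543 ≈ 127.19 mb.
P_c = 1010 − 127.19 = 882.81 ≈ 883 mb.

883 mb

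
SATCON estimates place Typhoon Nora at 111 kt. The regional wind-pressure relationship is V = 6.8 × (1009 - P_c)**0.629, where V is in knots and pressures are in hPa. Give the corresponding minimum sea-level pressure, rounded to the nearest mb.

ΔP = (V / 6.8)^(1/0.629) = (111/6.8)^1.590.
111/6.8 = 16.324; 16.324^1.590 ≈ 84.75 mb.
P_c = 1009 − 84.75 = 924.25 ≈ 924 mb.

924 mb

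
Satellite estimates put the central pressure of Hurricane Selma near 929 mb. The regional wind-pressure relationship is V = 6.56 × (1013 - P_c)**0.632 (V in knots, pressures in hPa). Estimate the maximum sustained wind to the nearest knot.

ΔP = 1013 − 929 = 84 mb.
84^0.632 ≈ 16.449.
V ≈ 6.56 × 16.449 ≈ 107.9 kt.

108 kt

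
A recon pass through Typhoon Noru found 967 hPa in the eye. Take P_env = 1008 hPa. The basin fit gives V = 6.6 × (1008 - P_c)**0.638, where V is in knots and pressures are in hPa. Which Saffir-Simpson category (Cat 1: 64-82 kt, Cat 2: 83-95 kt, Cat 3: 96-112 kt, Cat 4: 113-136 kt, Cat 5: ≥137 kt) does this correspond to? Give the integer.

ΔP = 1008 − 967 = 41 hPa.
V ≈ 6.6 × 41^0.638 = 6.6 × 10.69 ≈ 71 kt.
71 kt falls in the Category 1 band.

1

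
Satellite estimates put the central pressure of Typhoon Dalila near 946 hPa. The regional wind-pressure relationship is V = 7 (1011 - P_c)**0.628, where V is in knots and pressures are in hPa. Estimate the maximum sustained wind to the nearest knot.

ΔP = 1011 − 946 = 65 hPa.
65^0.628 ≈ 13.757.
V ≈ 7 × 13.757 ≈ 96.3 kt.

96 kt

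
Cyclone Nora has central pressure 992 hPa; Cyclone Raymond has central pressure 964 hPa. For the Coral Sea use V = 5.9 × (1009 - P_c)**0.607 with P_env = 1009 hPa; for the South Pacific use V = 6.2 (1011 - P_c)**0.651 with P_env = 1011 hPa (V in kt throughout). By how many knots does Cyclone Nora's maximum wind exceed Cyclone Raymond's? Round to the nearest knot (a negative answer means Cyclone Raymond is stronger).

-43 kt

Cyclone Nora: ΔP = 17; V ≈ 5.9 × 17^0.607 ≈ 32.94 kt.
Cyclone Raymond: ΔP = 47; V ≈ 6.2 × 47^0.651 ≈ 76.02 kt.
Difference ≈ 32.94 − 76.02 = -43.08 → -43 kt.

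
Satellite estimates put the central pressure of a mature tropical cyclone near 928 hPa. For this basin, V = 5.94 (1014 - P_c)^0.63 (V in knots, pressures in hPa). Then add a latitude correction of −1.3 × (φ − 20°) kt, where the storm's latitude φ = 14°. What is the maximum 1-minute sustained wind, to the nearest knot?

106 kt

ΔP = 1014 − 928 = 86 hPa.
86^0.63 ≈ 16.548.
V ≈ 5.94 × 16.548 ≈ 98.3 kt.
Latitude correction: −1.3 × (14 − 20) = 7.8 kt.
Corrected V ≈ 106.1 kt → 106 kt.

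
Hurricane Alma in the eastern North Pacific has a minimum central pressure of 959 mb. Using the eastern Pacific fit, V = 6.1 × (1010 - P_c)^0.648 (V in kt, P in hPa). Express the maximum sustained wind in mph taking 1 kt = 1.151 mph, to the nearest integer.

ΔP = 1010 − 959 = 51 mb.
V ≈ 6.1 × 51^0.648 = 6.1 × 12.779 ≈ 77.953 kt.
77.953 × 1.151 ≈ 89.72 mph → 90 mph.

90 mph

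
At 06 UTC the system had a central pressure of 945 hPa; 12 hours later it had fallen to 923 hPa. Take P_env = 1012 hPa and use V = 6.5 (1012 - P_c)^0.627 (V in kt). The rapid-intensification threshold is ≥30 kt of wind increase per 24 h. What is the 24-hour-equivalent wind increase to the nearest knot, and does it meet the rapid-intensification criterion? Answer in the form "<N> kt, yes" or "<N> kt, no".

35 kt, yes

V₁: ΔP = 67, V ≈ 6.5 × 67^0.627 ≈ 90.75 kt.
V₂: ΔP = 89, V ≈ 6.5 × 89^0.627 ≈ 108.44 kt.
ΔV over 12 h = 17.69 kt → 24 h equivalent = 17.69 × 24/12 ≈ 35.38 kt.
35 kt ≥ 30 kt ⇒ rapid intensification.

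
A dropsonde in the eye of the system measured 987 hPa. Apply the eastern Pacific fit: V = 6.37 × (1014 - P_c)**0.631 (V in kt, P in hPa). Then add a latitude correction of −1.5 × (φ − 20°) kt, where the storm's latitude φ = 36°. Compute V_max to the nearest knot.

ΔP = 1014 − 987 = 27 hPa.
27^0.631 ≈ 8.002.
V ≈ 6.37 × 8.002 ≈ 51.0 kt.
Latitude correction: −1.5 × (36 − 20) = -24 kt.
Corrected V ≈ 27 kt → 27 kt.

27 kt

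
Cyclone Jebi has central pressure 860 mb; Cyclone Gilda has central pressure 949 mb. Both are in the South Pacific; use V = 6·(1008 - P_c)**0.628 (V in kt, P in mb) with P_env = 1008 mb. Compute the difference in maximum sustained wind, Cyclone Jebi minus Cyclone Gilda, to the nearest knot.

Cyclone Jebi: ΔP = 148; V ≈ 6 × 148^0.628 ≈ 138.38 kt.
Cyclone Gilda: ΔP = 59; V ≈ 6 × 59^0.628 ≈ 77.67 kt.
Difference ≈ 138.38 − 77.67 = 60.71 → 61 kt.

61 kt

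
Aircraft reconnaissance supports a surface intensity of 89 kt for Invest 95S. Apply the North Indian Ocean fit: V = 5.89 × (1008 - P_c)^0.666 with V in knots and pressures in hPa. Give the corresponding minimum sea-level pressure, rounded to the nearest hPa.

ΔP = (V / 5.89)^(1/0.666) = (89/5.89)^1.502.
89/5.89 = 15.110; 15.110^1.502 ≈ 58.98 hPa.
P_c = 1008 − 58.98 = 949.02 ≈ 949 hPa.

949 hPa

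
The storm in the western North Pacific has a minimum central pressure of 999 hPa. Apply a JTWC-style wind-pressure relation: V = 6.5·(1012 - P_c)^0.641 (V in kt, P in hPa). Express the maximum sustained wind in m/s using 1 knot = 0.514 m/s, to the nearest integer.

ΔP = 1012 − 999 = 13 hPa.
V ≈ 6.5 × 13^0.641 = 6.5 × 5.177 ≈ 33.647 kt.
33.647 × 0.514 ≈ 17.29 m/s → 17 m/s.

17 m/s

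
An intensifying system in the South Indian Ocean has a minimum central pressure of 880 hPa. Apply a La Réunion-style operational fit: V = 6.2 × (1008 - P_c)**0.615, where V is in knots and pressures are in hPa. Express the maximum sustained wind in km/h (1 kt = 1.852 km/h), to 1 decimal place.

227.0 km/h

ΔP = 1008 − 880 = 128 hPa.
V ≈ 6.2 × 128^0.615 = 6.2 × 19.767 ≈ 122.554 kt.
122.554 × 1.852 ≈ 226.97 km/h → 227.0 km/h.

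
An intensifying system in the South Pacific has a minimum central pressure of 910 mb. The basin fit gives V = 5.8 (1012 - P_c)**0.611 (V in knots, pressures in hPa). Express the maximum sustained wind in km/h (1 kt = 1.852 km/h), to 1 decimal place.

ΔP = 1012 − 910 = 102 mb.
V ≈ 5.8 × 102^0.611 = 5.8 × 16.875 ≈ 97.877 kt.
97.877 × 1.852 ≈ 181.27 km/h → 181.3 km/h.

181.3 km/h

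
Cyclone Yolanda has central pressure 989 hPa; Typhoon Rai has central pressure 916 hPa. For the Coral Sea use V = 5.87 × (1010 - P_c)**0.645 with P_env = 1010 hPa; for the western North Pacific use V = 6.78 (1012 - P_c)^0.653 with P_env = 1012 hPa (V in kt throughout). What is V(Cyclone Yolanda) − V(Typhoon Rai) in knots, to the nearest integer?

-92 kt

Cyclone Yolanda: ΔP = 21; V ≈ 5.87 × 21^0.645 ≈ 41.83 kt.
Typhoon Rai: ΔP = 96; V ≈ 6.78 × 96^0.653 ≈ 133.55 kt.
Difference ≈ 41.83 − 133.55 = -91.72 → -92 kt.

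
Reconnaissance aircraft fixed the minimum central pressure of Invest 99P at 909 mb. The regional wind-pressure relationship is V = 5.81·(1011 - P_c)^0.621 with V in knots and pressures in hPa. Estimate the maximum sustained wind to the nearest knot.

103 kt

ΔP = 1011 − 909 = 102 mb.
102^0.621 ≈ 17.674.
V ≈ 5.81 × 17.674 ≈ 102.7 kt.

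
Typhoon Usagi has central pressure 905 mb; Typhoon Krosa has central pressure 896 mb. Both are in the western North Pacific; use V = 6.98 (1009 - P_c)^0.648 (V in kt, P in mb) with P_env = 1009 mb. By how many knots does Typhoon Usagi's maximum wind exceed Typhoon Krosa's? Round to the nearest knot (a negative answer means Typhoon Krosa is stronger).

-8 kt

Typhoon Usagi: ΔP = 104; V ≈ 6.98 × 104^0.648 ≈ 141.54 kt.
Typhoon Krosa: ΔP = 113; V ≈ 6.98 × 113^0.648 ≈ 149.37 kt.
Difference ≈ 141.54 − 149.37 = -7.83 → -8 kt.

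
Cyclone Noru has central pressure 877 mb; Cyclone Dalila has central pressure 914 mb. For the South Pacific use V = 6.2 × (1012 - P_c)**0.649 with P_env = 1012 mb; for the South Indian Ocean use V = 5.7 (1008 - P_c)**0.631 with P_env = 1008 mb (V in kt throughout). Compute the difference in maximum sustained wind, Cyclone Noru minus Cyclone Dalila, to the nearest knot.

49 kt

Cyclone Noru: ΔP = 135; V ≈ 6.2 × 135^0.649 ≈ 149.62 kt.
Cyclone Dalila: ΔP = 94; V ≈ 5.7 × 94^0.631 ≈ 100.21 kt.
Difference ≈ 149.62 − 100.21 = 49.41 → 49 kt.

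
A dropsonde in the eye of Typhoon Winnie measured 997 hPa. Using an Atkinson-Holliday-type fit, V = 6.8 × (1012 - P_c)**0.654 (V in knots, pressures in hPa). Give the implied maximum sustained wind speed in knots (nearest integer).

40 kt

ΔP = 1012 − 997 = 15 hPa.
15^0.654 ≈ 5.877.
V ≈ 6.8 × 5.877 ≈ 40.0 kt.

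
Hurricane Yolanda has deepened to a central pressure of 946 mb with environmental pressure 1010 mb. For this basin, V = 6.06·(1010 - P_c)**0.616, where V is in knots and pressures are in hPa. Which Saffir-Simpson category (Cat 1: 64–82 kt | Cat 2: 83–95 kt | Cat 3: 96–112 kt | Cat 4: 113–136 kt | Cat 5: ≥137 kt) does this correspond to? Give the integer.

1

ΔP = 1010 − 946 = 64 mb.
V ≈ 6.06 × 64^0.616 = 6.06 × 12.96 ≈ 79 kt.
79 kt falls in the Category 1 band.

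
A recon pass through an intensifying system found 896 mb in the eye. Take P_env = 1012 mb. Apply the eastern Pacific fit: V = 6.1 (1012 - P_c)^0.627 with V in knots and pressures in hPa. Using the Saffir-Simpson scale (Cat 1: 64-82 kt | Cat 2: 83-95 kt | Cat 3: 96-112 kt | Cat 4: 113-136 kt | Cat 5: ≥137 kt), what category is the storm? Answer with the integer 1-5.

4

ΔP = 1012 − 896 = 116 mb.
V ≈ 6.1 × 116^0.627 = 6.1 × 19.70 ≈ 120 kt.
120 kt falls in the Category 4 band.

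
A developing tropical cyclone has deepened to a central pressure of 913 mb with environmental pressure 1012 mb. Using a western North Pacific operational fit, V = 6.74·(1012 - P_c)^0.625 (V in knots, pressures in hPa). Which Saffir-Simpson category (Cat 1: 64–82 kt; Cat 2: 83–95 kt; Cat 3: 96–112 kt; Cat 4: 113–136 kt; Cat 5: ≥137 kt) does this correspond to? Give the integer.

ΔP = 1012 − 913 = 99 mb.
V ≈ 6.74 × 99^0.625 = 6.74 × 17.67 ≈ 119 kt.
119 kt falls in the Category 4 band.

4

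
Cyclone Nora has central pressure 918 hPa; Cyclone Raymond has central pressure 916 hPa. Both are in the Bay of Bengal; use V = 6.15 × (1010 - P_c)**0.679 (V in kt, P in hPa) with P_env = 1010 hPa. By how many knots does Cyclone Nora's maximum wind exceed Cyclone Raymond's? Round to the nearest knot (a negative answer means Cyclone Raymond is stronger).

Cyclone Nora: ΔP = 92; V ≈ 6.15 × 92^0.679 ≈ 132.52 kt.
Cyclone Raymond: ΔP = 94; V ≈ 6.15 × 94^0.679 ≈ 134.47 kt.
Difference ≈ 132.52 − 134.47 = -1.95 → -2 kt.

-2 kt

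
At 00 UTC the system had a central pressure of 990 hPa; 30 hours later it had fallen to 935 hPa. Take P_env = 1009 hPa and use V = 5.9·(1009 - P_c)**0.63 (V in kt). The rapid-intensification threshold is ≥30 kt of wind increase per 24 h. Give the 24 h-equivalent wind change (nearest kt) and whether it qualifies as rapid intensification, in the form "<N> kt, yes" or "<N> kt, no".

41 kt, yes

V₁: ΔP = 19, V ≈ 5.9 × 19^0.63 ≈ 37.71 kt.
V₂: ΔP = 74, V ≈ 5.9 × 74^0.63 ≈ 88.81 kt.
ΔV over 30 h = 51.10 kt → 24 h equivalent = 51.10 × 24/30 ≈ 40.88 kt.
41 kt ≥ 30 kt ⇒ rapid intensification.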